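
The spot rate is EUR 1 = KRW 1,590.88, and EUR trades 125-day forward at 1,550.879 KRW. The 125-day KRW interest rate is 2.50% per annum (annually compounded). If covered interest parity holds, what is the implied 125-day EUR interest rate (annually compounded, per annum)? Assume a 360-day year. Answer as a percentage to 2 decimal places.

T = 125/360 years.
By CIP, F/S equals the KRW-to-EUR growth ratio: 1550.879/1590.88 = 0.9748561.
The KRW side grows by (1 + 0.0250)^(125/360) = 1.0086107.
That pins the EUR growth at 1.0346252.
Annualise: 1.0346252^(360/125) − 1 = 0.102999 = 10.30%.

10.30%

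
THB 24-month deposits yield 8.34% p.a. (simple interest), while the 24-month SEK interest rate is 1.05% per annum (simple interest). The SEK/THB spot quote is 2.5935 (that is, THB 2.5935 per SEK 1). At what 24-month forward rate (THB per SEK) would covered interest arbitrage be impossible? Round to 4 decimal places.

T = 2 years.
THB accumulates by 1 + 0.0834×2 = 1.166800.
SEK growth factor: 1 + 0.0105×2 = 1.021000.
CIP: F = S · (grow THB)/(grow SEK) = 2.5935 × 1.166800/1.021000 = 2.963855 THB per SEK.

2.9639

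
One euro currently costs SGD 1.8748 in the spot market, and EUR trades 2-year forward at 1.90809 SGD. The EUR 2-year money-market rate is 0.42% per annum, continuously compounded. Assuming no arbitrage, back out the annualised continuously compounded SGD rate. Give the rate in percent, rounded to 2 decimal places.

1.30%

T = 2 years.
F/S = 1.90809/1.8748 = 1.0177566 = (growth of SGD) / (growth of EUR).
The EUR side grows by e^(0.0042×2) = 1.0084354.
That pins the SGD growth at 1.0263418.
Take logs: ln 1.0263418 / 2 = 0.013000, so 1.30%.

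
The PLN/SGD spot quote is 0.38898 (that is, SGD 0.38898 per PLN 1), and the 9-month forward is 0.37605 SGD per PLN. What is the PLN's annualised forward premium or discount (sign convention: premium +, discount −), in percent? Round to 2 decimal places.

T = 9/12 years.
Period premium: (0.37605 − 0.38898)/0.38898 = -0.0332408.
Per annum: -0.0332408 / (9/12) = -0.044321 = -4.43%.

-4.43%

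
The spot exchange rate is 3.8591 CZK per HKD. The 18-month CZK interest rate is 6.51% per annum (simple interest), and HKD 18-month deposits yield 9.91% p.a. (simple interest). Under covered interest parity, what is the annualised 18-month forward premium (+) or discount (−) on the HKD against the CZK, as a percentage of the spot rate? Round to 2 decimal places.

T = 18/12 years.
CIP forward (CZK per HKD) = 3.8591 × 1.097650/1.148650 = 3.6877562.
Annualised premium = (F − S)/S × (1/T) = (3.6877562 − 3.8591)/3.8591 ÷ (18/12) = -2.96%.

-2.96%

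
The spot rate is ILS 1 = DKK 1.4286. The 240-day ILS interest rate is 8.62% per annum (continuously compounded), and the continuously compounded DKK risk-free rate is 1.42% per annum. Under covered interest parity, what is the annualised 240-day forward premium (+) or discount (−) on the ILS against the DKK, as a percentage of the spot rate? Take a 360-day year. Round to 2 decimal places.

-7.03%

T = 240/360 years.
CIP forward (DKK per ILS) = 1.4286 × 1.0095116/1.059150 = 1.3616469.
Annualised premium = (F − S)/S × (1/T) = (1.3616469 − 1.4286)/1.4286 ÷ (240/360) = -7.03%.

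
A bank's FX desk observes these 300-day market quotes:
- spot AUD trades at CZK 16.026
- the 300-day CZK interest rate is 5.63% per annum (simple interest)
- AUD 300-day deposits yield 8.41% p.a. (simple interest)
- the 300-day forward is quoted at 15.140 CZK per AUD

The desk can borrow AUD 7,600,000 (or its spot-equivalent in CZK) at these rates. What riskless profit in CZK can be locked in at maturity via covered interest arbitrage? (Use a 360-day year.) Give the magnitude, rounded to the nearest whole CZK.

T = 300/360 years.
Keep in AUD, deliver into the forward: 7,600,000·1.07008333333·15.140 = CZK 123,128,068.67.
Swap to CZK now, deposit: 7,600,000·16.026·1.04691666667 = CZK 127,511,937.40.
The quoted forward undervalues AUD, so borrow AUD, convert to CZK at spot, deposit the CZK at 5.63%, and buy AUD forward at 15.140 to cover the loan.
Profit = 127,511,937.40 − 123,128,068.67 = CZK 4,383,869.

CZK 4,383,869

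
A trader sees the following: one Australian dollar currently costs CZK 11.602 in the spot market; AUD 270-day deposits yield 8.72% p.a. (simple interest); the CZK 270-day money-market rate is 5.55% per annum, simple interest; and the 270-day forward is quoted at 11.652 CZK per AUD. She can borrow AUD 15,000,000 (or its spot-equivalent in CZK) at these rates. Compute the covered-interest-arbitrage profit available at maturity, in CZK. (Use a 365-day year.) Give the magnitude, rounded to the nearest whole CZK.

CZK 4,879,262

T = 270/365 years.
Invest the AUD and cover forward: 15,000,000 × 1.06450410959 × 11.652 = CZK 186,054,028.27.
Convert at spot and invest in CZK: 15,000,000 × 11.602 × 1.04105479452 = CZK 181,174,765.89.
The quoted forward overvalues AUD, so borrow CZK, buy AUD at spot, deposit the AUD at 8.72%, and sell the proceeds forward at 11.652.
The gap between the two covered legs is CZK 4,879,262.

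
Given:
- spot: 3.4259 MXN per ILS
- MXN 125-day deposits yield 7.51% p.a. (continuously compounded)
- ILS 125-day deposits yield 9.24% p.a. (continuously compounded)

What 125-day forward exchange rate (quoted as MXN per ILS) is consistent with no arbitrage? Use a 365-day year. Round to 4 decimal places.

3.4057

T = 125/365 years.
MXN growth factor: e^(0.0751×125/365) = 1.0260528.
ILS accumulates by e^(0.0924×125/365) = 1.0321498.
CIP: F = S · (grow MXN)/(grow ILS) = 3.4259 × 1.0260528/1.0321498 = 3.405663 MXN per ILS.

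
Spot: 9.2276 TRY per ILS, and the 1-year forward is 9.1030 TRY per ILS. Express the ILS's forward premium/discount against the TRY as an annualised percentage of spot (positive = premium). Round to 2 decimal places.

-1.35%

T = 1 year.
(F − S)/S = (9.1030 − 9.2276)/9.2276 = -0.0135030.
×(1/T) gives -1.35% p.a.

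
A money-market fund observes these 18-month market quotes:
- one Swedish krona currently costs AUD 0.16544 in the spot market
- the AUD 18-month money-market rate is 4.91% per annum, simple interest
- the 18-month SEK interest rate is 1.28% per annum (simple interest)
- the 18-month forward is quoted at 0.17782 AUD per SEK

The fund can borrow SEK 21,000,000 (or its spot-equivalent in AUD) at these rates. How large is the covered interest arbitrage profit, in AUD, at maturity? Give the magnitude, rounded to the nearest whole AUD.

AUD 75,799

T = 18/12 years.
Invest the SEK and cover forward: 21,000,000 × 1.019200 × 0.17782 = AUD 3,805,917.02.
Convert at spot and invest in AUD: 21,000,000 × 0.16544 × 1.073650 = AUD 3,730,117.78.
The quoted forward overvalues SEK, so borrow AUD, buy SEK at spot, deposit the SEK at 1.28%, and sell the proceeds forward at 0.17782.
The gap between the two covered legs is AUD 75,799.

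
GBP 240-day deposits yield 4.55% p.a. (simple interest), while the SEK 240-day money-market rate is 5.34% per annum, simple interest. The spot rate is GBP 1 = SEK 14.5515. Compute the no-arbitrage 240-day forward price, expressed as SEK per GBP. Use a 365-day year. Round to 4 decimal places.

T = 240/365 years.
SEK accumulates by 1 + 0.0534×240/365 = 1.03511233.
Growth of 1 GBP over T: 1 + 0.0455×240/365 = 1.02991781.
So F = 14.5515 × 1.03511233 / 1.02991781 = 14.624892 (SEK/GBP).

14.6249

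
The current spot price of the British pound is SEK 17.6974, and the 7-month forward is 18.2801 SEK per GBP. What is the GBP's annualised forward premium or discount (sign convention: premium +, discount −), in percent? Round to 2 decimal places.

T = 7/12 years.
(F − S)/S = (18.2801 − 17.6974)/17.6974 = 0.0329257.
×(1/T) gives 5.64% p.a.

+5.64%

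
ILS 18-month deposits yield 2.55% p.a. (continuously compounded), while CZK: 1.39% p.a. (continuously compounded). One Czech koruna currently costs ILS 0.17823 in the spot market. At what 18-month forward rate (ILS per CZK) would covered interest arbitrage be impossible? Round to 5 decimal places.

T = 18/12 years.
ILS growth factor: e^(0.0255×18/12) = 1.0389909.
Growth of 1 CZK over T: e^(0.0139×18/12) = 1.0210689.
CIP: F = S · (grow ILS)/(grow CZK) = 0.17823 × 1.0389909/1.0210689 = 0.1813583 ILS per CZK.

0.18136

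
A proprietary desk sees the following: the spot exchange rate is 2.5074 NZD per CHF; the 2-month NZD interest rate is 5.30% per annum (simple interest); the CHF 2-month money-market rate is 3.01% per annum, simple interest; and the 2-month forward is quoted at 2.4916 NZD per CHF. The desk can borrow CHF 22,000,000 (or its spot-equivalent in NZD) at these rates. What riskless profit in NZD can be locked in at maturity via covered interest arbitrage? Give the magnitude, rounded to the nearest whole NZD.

NZD 559,882

T = 2/12 years.
Invest the CHF and cover forward: 22,000,000 × 1.0050166667 × 2.4916 = NZD 55,090,189.59.
Convert at spot and invest in NZD: 22,000,000 × 2.5074 × 1.0088333333 = NZD 55,650,071.40.
The quoted forward undervalues CHF, so borrow CHF, convert to NZD at spot, deposit the NZD at 5.30%, and buy CHF forward at 2.4916 to cover the loan.
Profit = 55,650,071.40 − 55,090,189.59 = NZD 559,882.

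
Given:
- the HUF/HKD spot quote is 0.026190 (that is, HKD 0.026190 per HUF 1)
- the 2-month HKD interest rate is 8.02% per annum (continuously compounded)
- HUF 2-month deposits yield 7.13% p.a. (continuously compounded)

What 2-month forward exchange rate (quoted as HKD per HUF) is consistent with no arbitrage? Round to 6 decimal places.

T = 2/12 years.
HKD accumulates by e^(0.0802×2/12) = 1.0134564.
HUF accumulates by e^(0.0713×2/12) = 1.0119542.
So F = 0.02619 × 1.0134564 / 1.0119542 = 0.02622888 (HKD/HUF).

0.026229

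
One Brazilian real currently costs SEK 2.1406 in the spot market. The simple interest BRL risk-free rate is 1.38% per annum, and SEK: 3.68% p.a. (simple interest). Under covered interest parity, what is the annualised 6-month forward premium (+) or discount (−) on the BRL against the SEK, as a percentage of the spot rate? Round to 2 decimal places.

T = 6/12 years.
CIP forward (SEK per BRL) = 2.1406 × 1.018400/1.006900 = 2.1650482.
(F − S)/S ÷ T = (2.1650482 − 2.1406)/2.1406/(6/12) = 0.022842 → 2.28%.

+2.28%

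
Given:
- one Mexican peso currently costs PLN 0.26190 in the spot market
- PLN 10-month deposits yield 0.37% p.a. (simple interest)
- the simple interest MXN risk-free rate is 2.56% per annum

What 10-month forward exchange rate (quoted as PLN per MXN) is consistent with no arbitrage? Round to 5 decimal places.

T = 10/12 years.
PLN growth factor: 1 + 0.0037×10/12 = 1.0030833.
Growth of 1 MXN over T: 1 + 0.0256×10/12 = 1.0213333.
So F = 0.2619 × 1.0030833 / 1.0213333 = 0.2572202 (PLN/MXN).

0.25722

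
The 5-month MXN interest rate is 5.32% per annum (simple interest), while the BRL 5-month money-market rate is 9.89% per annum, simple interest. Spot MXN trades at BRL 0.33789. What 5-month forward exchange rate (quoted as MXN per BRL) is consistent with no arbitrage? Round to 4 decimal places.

2.9054

T = 5/12 years.
BRL accumulates by 1 + 0.0989×5/12 = 1.0412083.
Growth of 1 MXN over T: 1 + 0.0532×5/12 = 1.0221667.
So F = 0.33789 × 1.0412083 / 1.0221667 = 0.3441844 (BRL/MXN).
Quoted the other way: 1/0.3441844 = 2.9054 MXN per BRL.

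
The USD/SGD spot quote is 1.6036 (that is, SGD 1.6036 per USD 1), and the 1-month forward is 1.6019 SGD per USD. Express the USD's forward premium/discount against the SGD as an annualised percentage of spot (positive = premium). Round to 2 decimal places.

T = 1/12 years.
USD trades forward at -0.10601% vs spot over the period.
Annualise by dividing by T: -0.0010601 / (1/12) = -0.012721 → -1.27%.

-1.27%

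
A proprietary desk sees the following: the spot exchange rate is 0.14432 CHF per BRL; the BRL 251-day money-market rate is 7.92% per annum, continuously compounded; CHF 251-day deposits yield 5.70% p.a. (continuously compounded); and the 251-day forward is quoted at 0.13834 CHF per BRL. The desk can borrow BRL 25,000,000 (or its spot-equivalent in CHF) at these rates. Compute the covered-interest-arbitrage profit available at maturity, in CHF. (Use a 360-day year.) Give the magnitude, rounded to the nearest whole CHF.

T = 251/360 years.
Route A — deposit BRL, sell forward: 25,000,000 × 1.056773079 × 0.13834 = CHF 3,654,849.69.
Route B — convert at spot, deposit CHF: 25,000,000 × 0.14432 × 1.040541933 = CHF 3,754,275.29.
The quoted forward undervalues BRL, so borrow BRL, convert to CHF at spot, deposit the CHF at 5.70%, and buy BRL forward at 0.13834 to cover the loan.
The gap between the two covered legs is CHF 99,426.

CHF 99,426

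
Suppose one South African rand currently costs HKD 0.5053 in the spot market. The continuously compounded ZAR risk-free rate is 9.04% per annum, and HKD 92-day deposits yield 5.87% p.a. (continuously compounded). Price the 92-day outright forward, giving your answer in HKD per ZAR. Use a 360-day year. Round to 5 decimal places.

T = 92/360 years.
Growth of 1 HKD over T: e^(0.0587×92/360) = 1.0151142.
Growth of 1 ZAR over T: e^(0.0904×92/360) = 1.0233711.
CIP: F = S · (grow HKD)/(grow ZAR) = 0.5053 × 1.0151142/1.0233711 = 0.5012231 HKD per ZAR.

0.50122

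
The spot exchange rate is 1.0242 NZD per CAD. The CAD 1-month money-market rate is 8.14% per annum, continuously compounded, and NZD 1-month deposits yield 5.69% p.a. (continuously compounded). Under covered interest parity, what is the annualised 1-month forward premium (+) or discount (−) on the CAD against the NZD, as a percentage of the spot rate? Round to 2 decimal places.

-2.45%

T = 1/12 years.
F = S · g_NZD/g_CAD = 1.0242 × 1.0047529/1.0068064 = 1.0221110.
Annualised premium = (F − S)/S × (1/T) = (1.0221110 − 1.0242)/1.0242 ÷ (1/12) = -2.45%.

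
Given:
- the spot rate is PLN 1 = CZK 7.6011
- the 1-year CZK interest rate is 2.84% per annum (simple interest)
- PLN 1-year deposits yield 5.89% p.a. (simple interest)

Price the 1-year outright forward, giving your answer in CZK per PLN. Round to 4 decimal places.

T = 1 year.
CZK growth factor: 1 + 0.0284×1 = 1.028400.
PLN growth factor: 1 + 0.0589×1 = 1.058900.
So F = 7.6011 × 1.028400 / 1.058900 = 7.382162 (CZK/PLN).

7.3822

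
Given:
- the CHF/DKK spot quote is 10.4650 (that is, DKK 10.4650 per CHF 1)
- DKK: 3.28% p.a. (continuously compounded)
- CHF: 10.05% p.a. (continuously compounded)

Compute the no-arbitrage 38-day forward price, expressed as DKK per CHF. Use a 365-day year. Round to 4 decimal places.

T = 38/365 years.
Growth of 1 DKK over T: e^(0.0328×38/365) = 1.00342063.
CHF growth factor: e^(0.1005×38/365) = 1.01051794.
CIP: F = S · (grow DKK)/(grow CHF) = 10.465 × 1.00342063/1.01051794 = 10.391500 DKK per CHF.

10.3915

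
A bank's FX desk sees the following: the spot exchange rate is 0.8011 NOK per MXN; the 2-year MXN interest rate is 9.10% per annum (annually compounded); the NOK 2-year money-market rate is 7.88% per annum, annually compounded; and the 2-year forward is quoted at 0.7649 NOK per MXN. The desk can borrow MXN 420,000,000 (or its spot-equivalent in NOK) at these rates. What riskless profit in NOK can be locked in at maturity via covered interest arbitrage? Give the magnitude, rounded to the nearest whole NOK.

T = 2 years.
Invest the MXN and cover forward: 420,000,000 × 1.190281 × 0.7649 = NOK 382,387,293.50.
Convert at spot and invest in NOK: 420,000,000 × 0.8011 × 1.16380944 = NOK 391,577,651.80.
The quoted forward undervalues MXN, so borrow MXN, convert to NOK at spot, deposit the NOK at 7.88%, and buy MXN forward at 0.7649 to cover the loan.
Profit = 391,577,651.80 − 382,387,293.50 = NOK 9,190,358.

NOK 9,190,358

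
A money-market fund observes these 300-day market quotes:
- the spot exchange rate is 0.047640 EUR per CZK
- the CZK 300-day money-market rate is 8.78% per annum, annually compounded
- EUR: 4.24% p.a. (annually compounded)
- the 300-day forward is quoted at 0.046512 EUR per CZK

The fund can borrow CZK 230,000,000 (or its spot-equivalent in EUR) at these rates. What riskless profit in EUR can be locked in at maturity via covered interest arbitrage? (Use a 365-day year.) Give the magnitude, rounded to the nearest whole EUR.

T = 300/365 years.
Invest the CZK and cover forward: 230,000,000 × 1.0716187869 × 0.046512 = EUR 11,463,920.59.
Convert at spot and invest in EUR: 230,000,000 × 0.047640 × 1.0347198884 = EUR 11,337,632.76.
The quoted forward overvalues CZK, so borrow EUR, buy CZK at spot, deposit the CZK at 8.78%, and sell the proceeds forward at 0.046512.
Profit = 11,463,920.59 − 11,337,632.76 = EUR 126,288.

EUR 126,288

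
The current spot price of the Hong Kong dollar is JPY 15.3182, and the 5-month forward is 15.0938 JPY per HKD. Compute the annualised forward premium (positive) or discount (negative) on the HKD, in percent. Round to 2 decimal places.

-3.52%

T = 5/12 years.
HKD trades forward at -1.46492% vs spot over the period.
Per annum: -0.0146492 / (5/12) = -0.035158 = -3.52%.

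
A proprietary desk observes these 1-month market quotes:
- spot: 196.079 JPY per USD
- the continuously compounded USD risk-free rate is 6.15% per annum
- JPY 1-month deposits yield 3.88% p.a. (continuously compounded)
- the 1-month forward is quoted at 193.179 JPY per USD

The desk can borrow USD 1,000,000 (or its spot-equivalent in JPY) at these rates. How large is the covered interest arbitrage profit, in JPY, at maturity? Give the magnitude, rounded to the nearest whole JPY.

T = 1/12 years.
Keep in USD, deliver into the forward: 1,000,000·1.00513815528·193.179 = JPY 194,171,583.70.
Swap to JPY now, deposit: 1,000,000·196.079·1.00323856619 = JPY 196,714,014.82.
The quoted forward undervalues USD, so borrow USD, convert to JPY at spot, deposit the JPY at 3.88%, and buy USD forward at 193.179 to cover the loan.
The gap between the two covered legs is JPY 2,542,431.

JPY 2,542,431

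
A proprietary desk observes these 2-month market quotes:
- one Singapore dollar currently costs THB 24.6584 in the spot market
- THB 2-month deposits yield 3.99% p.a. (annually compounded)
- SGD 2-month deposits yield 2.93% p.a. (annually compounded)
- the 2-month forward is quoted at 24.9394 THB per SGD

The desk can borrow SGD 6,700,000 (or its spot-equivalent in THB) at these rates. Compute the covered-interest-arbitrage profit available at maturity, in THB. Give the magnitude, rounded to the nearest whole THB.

T = 2/12 years.
Invest the SGD and cover forward: 6,700,000 × 1.00482476179 × 24.9394 = THB 167,900,168.65.
Convert at spot and invest in THB: 6,700,000 × 24.6584 × 1.00654206555 = THB 166,292,103.02.
The quoted forward overvalues SGD, so borrow THB, buy SGD at spot, deposit the SGD at 2.93%, and sell the proceeds forward at 24.9394.
Arbitrage profit = |167,900,168.65 − 166,292,103.02| = THB 1,608,066.

THB 1,608,066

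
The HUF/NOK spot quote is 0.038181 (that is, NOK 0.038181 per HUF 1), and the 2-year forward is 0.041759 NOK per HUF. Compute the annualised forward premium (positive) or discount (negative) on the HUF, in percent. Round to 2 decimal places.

T = 2 years.
Period premium: (0.041759 − 0.038181)/0.038181 = 0.0937115.
Annualise by dividing by T: 0.0937115 / 2 = 0.046856 → 4.69%.

+4.69%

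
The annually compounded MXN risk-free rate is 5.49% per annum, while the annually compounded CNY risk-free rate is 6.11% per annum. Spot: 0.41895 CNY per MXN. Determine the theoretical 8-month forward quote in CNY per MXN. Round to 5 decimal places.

0.42059

T = 8/12 years.
Growth of 1 CNY over T: (1 + 0.0611)^(8/12) = 1.0403294.
MXN accumulates by (1 + 0.0549)^(8/12) = 1.036273.
CIP: F = S · (grow CNY)/(grow MXN) = 0.41895 × 1.0403294/1.036273 = 0.4205899 CNY per MXN.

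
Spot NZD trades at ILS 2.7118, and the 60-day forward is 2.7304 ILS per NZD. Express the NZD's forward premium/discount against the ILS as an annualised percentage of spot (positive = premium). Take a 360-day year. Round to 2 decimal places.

+4.12%

T = 60/360 years.
(F − S)/S = (2.7304 − 2.7118)/2.7118 = 0.0068589.
×(1/T) gives 4.12% p.a.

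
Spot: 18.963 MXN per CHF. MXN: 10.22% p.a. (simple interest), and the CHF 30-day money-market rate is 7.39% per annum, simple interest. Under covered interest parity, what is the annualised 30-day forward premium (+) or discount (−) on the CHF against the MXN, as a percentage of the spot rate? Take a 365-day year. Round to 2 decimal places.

T = 30/365 years.
CIP forward (MXN per CHF) = 18.963 × 1.008400/1.006074 = 19.006842.
Annualised premium = (F − S)/S × (1/T) = (19.006842 − 18.963)/18.963 ÷ (30/365) = 2.81%.

+2.81%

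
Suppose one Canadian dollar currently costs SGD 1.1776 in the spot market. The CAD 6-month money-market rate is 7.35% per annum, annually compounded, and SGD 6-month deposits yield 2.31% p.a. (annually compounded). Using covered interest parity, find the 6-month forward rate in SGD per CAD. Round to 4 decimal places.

1.1496

T = 6/12 years.
Growth of 1 SGD over T: (1 + 0.0231)^(6/12) = 1.0114841.
CAD growth factor: (1 + 0.0735)^(6/12) = 1.0360985.
Forward (SGD per CAD) = 1.1776 × 1.0114841 / 1.0360985 = 1.149624.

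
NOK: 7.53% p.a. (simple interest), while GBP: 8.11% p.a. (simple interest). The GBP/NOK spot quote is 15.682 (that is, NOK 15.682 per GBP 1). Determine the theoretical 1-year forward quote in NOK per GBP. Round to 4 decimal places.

15.5979

T = 1 year.
NOK accumulates by 1 + 0.0753×1 = 1.075300.
Growth of 1 GBP over T: 1 + 0.0811×1 = 1.081100.
CIP: F = S · (grow NOK)/(grow GBP) = 15.682 × 1.075300/1.081100 = 15.597868 NOK per GBP.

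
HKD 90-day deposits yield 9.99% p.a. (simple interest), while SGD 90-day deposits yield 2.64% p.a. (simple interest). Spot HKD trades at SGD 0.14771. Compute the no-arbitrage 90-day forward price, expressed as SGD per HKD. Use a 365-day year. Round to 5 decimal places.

T = 90/365 years.
Growth of 1 SGD over T: 1 + 0.0264×90/365 = 1.0065096.
HKD growth factor: 1 + 0.0999×90/365 = 1.0246329.
So F = 0.14771 × 1.0065096 / 1.0246329 = 0.1450974 (SGD/HKD).

0.14510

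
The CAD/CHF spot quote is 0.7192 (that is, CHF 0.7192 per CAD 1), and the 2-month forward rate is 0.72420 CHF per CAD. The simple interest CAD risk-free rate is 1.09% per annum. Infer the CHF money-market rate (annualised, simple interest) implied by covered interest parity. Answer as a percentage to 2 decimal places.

5.27%

T = 2/12 years.
By CIP, F/S equals the CHF-to-CAD growth ratio: 0.7242/0.7192 = 1.0069522.
CAD growth factor: 1 + 0.0109×2/12 = 1.0018167.
That pins the CHF growth at 1.0087815.
r = (1.0087815 − 1)/(2/12) = 0.052689 → 5.27%.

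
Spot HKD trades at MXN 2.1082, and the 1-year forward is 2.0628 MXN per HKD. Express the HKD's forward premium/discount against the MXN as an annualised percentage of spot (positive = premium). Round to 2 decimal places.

T = 1 year.
HKD trades forward at -2.15350% vs spot over the period.
×(1/T) gives -2.15% p.a.

-2.15%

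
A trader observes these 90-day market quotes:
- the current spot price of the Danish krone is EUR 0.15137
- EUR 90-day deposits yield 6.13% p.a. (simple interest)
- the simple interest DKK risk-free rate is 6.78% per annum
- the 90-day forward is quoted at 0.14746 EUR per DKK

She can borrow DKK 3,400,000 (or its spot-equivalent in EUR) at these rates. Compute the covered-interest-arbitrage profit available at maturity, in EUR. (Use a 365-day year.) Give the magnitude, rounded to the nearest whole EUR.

T = 90/365 years.
Invest the DKK and cover forward: 3,400,000 × 1.01671781 × 0.14746 = EUR 509,745.71.
Convert at spot and invest in EUR: 3,400,000 × 0.15137 × 1.01511507 = EUR 522,437.09.
The quoted forward undervalues DKK, so borrow DKK, convert to EUR at spot, deposit the EUR at 6.13%, and buy DKK forward at 0.14746 to cover the loan.
The gap between the two covered legs is EUR 12,691.

EUR 12,691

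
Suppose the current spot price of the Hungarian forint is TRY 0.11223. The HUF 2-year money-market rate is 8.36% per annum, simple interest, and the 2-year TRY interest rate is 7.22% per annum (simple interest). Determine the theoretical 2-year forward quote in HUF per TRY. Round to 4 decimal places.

9.0878

T = 2 years.
Growth of 1 TRY over T: 1 + 0.0722×2 = 1.144400.
HUF accumulates by 1 + 0.0836×2 = 1.167200.
CIP: F = S · (grow TRY)/(grow HUF) = 0.11223 × 1.144400/1.167200 = 0.1100377 TRY per HUF.
Invert for HUF per TRY: 1 / 0.1100377 = 9.0878.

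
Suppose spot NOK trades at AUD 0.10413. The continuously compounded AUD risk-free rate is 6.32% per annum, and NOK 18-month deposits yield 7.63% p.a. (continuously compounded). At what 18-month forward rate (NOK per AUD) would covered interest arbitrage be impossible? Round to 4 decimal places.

T = 18/12 years.
Growth of 1 AUD over T: e^(0.0632×18/12) = 1.0994389.
Growth of 1 NOK over T: e^(0.0763×18/12) = 1.1212566.
CIP: F = S · (grow AUD)/(grow NOK) = 0.10413 × 1.0994389/1.1212566 = 0.1021038 AUD per NOK.
Quoted the other way: 1/0.1021038 = 9.7940 NOK per AUD.

9.7940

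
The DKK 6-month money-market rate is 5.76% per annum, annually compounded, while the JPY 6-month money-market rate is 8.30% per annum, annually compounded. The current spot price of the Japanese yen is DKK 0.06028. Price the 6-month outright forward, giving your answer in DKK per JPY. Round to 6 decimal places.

T = 6/12 years.
DKK accumulates by (1 + 0.0576)^(6/12) = 1.0283968.
JPY accumulates by (1 + 0.0830)^(6/12) = 1.0406729.
So F = 0.06028 × 1.0283968 / 1.0406729 = 0.05956892 (DKK/JPY).

0.059569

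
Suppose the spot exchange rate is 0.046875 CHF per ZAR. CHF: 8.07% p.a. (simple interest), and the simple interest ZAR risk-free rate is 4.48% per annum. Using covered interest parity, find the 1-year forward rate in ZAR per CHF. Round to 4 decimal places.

T = 1 year.
Growth of 1 CHF over T: 1 + 0.0807×1 = 1.080700.
ZAR accumulates by 1 + 0.0448×1 = 1.044800.
Forward (CHF per ZAR) = 0.046875 × 1.080700 / 1.044800 = 0.048485655.
Quoted the other way: 1/0.048485655 = 20.6247 ZAR per CHF.

20.6247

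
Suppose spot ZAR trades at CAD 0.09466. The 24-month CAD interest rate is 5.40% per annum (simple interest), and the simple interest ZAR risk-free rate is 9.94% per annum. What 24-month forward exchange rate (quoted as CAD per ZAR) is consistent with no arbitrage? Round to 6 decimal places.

T = 2 years.
CAD accumulates by 1 + 0.0540×2 = 1.108000.
ZAR growth factor: 1 + 0.0994×2 = 1.198800.
Forward (CAD per ZAR) = 0.09466 × 1.108000 / 1.198800 = 0.08749022.

0.087490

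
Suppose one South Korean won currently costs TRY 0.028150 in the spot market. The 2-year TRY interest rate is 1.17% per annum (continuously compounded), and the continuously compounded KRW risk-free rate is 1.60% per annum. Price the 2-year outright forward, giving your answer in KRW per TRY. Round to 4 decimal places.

T = 2 years.
TRY accumulates by e^(0.0117×2) = 1.02367593.
KRW growth factor: e^(0.0160×2) = 1.03251751.
CIP: F = S · (grow TRY)/(grow KRW) = 0.02815 × 1.02367593/1.03251751 = 0.027908948 TRY per KRW.
Quoted the other way: 1/0.027908948 = 35.8308 KRW per TRY.

35.8308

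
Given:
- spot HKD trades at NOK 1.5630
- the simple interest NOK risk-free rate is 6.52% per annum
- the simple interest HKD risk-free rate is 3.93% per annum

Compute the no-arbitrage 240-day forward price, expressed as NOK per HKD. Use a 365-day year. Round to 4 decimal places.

1.5889

T = 240/365 years.
Growth of 1 NOK over T: 1 + 0.0652×240/365 = 1.0428712.
HKD growth factor: 1 + 0.0393×240/365 = 1.0258411.
So F = 1.563 × 1.0428712 / 1.0258411 = 1.588948 (NOK/HKD).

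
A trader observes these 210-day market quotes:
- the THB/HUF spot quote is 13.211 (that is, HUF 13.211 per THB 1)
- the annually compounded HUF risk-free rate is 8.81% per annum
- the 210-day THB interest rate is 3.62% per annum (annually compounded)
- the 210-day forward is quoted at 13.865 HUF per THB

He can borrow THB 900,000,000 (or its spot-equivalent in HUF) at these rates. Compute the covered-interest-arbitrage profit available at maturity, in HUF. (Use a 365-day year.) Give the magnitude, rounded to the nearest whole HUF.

HUF 254,685,080

T = 210/365 years.
Invest the THB and cover forward: 900,000,000 × 1.02067000469 × 13.865 = HUF 12,736,430,653.52.
Convert at spot and invest in HUF: 900,000,000 × 13.211 × 1.049777170016 = HUF 12,481,745,573.77.
The quoted forward overvalues THB, so borrow HUF, buy THB at spot, deposit the THB at 3.62%, and sell the proceeds forward at 13.865.
The gap between the two covered legs is HUF 254,685,080.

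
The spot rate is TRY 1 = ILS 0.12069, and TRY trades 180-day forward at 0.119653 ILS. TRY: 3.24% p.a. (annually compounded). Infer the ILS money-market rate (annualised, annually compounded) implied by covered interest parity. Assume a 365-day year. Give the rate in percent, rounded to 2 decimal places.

1.45%

T = 180/365 years.
F/S = 0.119653/0.12069 = 0.9914077 = (growth of ILS) / (growth of TRY).
TRY growth factor: (1 + 0.0324)^(180/365) = 1.015849.
Hence g_ILS = 1.0071205.
r = 1.0071205^(365/180) − 1 = 0.014492 → 1.45%.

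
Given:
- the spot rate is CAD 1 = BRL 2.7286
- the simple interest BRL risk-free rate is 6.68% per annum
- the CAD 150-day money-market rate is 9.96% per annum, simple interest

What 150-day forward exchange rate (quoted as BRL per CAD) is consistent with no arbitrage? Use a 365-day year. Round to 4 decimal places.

2.6933

T = 150/365 years.
Growth of 1 BRL over T: 1 + 0.0668×150/365 = 1.0274521.
Growth of 1 CAD over T: 1 + 0.0996×150/365 = 1.0409315.
So F = 2.7286 × 1.0274521 / 1.0409315 = 2.693266 (BRL/CAD).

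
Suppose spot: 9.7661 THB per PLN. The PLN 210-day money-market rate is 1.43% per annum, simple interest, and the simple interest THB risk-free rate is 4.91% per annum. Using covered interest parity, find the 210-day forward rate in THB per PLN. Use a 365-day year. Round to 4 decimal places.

9.9600

T = 210/365 years.
THB growth factor: 1 + 0.0491×210/365 = 1.0282493.
PLN growth factor: 1 + 0.0143×210/365 = 1.0082274.
So F = 9.7661 × 1.0282493 / 1.0082274 = 9.960040 (THB/PLN).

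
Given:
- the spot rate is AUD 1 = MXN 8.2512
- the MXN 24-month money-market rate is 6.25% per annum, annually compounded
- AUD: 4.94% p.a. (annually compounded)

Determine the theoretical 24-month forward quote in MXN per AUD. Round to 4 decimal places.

T = 2 years.
MXN growth factor: (1 + 0.0625)^2 = 1.1289062.
AUD growth factor: (1 + 0.0494)^2 = 1.1012404.
So F = 8.2512 × 1.1289062 / 1.1012404 = 8.458490 (MXN/AUD).

8.4585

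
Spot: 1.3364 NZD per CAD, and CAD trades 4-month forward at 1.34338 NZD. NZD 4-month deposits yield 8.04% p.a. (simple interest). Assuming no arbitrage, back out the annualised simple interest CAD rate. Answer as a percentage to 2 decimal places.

T = 4/12 years.
By CIP, F/S equals the NZD-to-CAD growth ratio: 1.34338/1.3364 = 1.0052230.
The NZD side grows by 1 + 0.0804×4/12 = 1.026800.
That pins the CAD growth at 1.0214649.
(1.0214649 − 1)/T = 0.064395, i.e. 6.44%.

6.44%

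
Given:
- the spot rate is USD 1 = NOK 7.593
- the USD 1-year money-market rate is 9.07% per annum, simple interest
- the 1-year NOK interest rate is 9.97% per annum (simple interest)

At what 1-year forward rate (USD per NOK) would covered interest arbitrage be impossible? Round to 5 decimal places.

0.13062

T = 1 year.
NOK accumulates by 1 + 0.0997×1 = 1.099700.
USD accumulates by 1 + 0.0907×1 = 1.090700.
Forward (NOK per USD) = 7.593 × 1.099700 / 1.090700 = 7.655654.
Quoted the other way: 1/7.655654 = 0.13062 USD per NOK.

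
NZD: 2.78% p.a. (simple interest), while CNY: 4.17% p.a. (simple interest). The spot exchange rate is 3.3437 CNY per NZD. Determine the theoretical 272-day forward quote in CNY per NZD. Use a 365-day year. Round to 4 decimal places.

T = 272/365 years.
Growth of 1 CNY over T: 1 + 0.0417×272/365 = 1.0310751.
Growth of 1 NZD over T: 1 + 0.0278×272/365 = 1.0207167.
Forward (CNY per NZD) = 3.3437 × 1.0310751 / 1.0207167 = 3.377632.

3.3776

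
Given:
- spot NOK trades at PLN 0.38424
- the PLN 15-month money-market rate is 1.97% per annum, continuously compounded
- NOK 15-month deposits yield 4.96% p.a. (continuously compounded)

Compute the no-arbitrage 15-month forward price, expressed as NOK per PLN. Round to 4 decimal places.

T = 15/12 years.
PLN accumulates by e^(0.0197×15/12) = 1.0249307.
NOK accumulates by e^(0.0496×15/12) = 1.0639623.
Forward (PLN per NOK) = 0.38424 × 1.0249307 / 1.0639623 = 0.3701441.
Invert for NOK per PLN: 1 / 0.3701441 = 2.7017.

2.7017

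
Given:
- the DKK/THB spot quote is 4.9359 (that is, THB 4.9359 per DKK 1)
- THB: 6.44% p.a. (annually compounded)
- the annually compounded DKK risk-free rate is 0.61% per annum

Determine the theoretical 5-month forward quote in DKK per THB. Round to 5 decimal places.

T = 5/12 years.
THB growth factor: (1 + 0.0644)^(5/12) = 1.0263458.
DKK growth factor: (1 + 0.0061)^(5/12) = 1.0025372.
So F = 4.9359 × 1.0263458 / 1.0025372 = 5.053119 (THB/DKK).
Invert for DKK per THB: 1 / 5.053119 = 0.19790.

0.19790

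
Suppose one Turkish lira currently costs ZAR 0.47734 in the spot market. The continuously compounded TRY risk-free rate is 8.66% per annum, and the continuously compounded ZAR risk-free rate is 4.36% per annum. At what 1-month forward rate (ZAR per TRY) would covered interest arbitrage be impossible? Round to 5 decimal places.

0.47563

T = 1/12 years.
Growth of 1 ZAR over T: e^(0.0436×1/12) = 1.0036399.
TRY growth factor: e^(0.0866×1/12) = 1.0072428.
Forward (ZAR per TRY) = 0.47734 × 1.0036399 / 1.0072428 = 0.4756326.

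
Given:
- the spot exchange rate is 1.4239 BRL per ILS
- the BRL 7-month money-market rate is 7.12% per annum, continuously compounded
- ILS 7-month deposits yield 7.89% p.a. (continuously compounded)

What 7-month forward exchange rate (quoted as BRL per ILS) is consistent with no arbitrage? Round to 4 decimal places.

1.4175

T = 7/12 years.
BRL accumulates by e^(0.0712×7/12) = 1.0424079.
ILS growth factor: e^(0.0789×7/12) = 1.0471006.
Forward (BRL per ILS) = 1.4239 × 1.0424079 / 1.0471006 = 1.417519.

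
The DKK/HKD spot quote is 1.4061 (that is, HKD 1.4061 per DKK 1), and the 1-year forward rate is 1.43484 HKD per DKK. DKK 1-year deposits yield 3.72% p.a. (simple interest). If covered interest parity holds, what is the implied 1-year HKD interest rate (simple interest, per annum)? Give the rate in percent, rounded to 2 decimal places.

T = 1 year.
CIP gives F = S · g_HKD/g_DKK, so g_HKD/g_DKK = 1.43484/1.4061 = 1.0204395.
The DKK side grows by 1 + 0.0372×1 = 1.037200.
Hence g_HKD = 1.0583998.
(1.0583998 − 1)/T = 0.058400, i.e. 5.84%.

5.84%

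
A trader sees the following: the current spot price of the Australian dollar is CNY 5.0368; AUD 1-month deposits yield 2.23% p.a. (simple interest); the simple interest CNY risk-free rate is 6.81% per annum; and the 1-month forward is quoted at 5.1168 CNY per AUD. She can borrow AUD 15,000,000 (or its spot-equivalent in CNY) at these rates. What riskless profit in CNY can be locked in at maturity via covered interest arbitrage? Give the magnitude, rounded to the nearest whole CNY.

T = 1/12 years.
Keep in AUD, deliver into the forward: 15,000,000·1.0018583333·5.1168 = CNY 76,894,630.80.
Swap to CNY now, deposit: 15,000,000·5.0368·1.005675 = CNY 75,980,757.60.
The quoted forward overvalues AUD, so borrow CNY, buy AUD at spot, deposit the AUD at 2.23%, and sell the proceeds forward at 5.1168.
Profit = 76,894,630.80 − 75,980,757.60 = CNY 913,873.

CNY 913,873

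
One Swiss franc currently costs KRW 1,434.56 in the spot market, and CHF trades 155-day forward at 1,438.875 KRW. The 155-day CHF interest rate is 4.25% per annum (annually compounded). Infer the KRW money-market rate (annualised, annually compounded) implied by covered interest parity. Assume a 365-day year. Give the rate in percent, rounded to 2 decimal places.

4.99%

T = 155/365 years.
By CIP, F/S equals the KRW-to-CHF growth ratio: 1438.875/1434.56 = 1.0030079.
CHF growth factor: (1 + 0.0425)^(155/365) = 1.0178321.
So the KRW growth factor = 1.0208936.
Annualise: 1.0208936^(365/155) − 1 = 0.049899 = 4.99%.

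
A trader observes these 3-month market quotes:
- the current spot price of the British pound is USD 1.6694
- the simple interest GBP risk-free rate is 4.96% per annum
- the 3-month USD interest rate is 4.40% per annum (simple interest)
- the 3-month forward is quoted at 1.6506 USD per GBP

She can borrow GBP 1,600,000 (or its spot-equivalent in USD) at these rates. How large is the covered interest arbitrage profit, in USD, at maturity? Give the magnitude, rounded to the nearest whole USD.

T = 3/12 years.
Invest the GBP and cover forward: 1,600,000 × 1.012400 × 1.6506 = USD 2,673,707.90.
Convert at spot and invest in USD: 1,600,000 × 1.6694 × 1.011000 = USD 2,700,421.44.
The quoted forward undervalues GBP, so borrow GBP, convert to USD at spot, deposit the USD at 4.40%, and buy GBP forward at 1.6506 to cover the loan.
The gap between the two covered legs is USD 26,714.

USD 26,714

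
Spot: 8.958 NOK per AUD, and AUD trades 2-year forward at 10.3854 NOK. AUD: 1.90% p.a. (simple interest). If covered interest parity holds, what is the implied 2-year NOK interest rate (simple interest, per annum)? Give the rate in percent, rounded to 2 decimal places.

T = 2 years.
By CIP, F/S equals the NOK-to-AUD growth ratio: 10.3854/8.958 = 1.1593436.
The AUD side grows by 1 + 0.0190×2 = 1.038000.
That pins the NOK growth at 1.2033987.
(1.2033987 − 1)/T = 0.101699, i.e. 10.17%.

10.17%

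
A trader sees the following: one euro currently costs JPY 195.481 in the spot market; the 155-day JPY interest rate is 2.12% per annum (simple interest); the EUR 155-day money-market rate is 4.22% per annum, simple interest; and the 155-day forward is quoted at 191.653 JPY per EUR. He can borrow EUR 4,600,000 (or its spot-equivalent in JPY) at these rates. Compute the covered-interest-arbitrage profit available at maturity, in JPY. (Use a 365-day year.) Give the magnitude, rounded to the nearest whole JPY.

T = 155/365 years.
Invest the EUR and cover forward: 4,600,000 × 1.01792054795 × 191.653 = JPY 897,402,623.17.
Convert at spot and invest in JPY: 4,600,000 × 195.481 × 1.00900273973 = JPY 907,307,977.00.
The quoted forward undervalues EUR, so borrow EUR, convert to JPY at spot, deposit the JPY at 2.12%, and buy EUR forward at 191.653 to cover the loan.
The gap between the two covered legs is JPY 9,905,354.

JPY 9,905,354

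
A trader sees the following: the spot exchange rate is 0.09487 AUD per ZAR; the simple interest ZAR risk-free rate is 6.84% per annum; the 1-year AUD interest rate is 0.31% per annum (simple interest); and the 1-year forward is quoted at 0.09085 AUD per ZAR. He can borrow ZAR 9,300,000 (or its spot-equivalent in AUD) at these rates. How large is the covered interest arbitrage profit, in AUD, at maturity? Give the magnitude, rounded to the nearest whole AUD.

AUD 17,670

T = 1 year.
Keep in ZAR, deliver into the forward: 9,300,000·1.068400·0.09085 = AUD 902,696.50.
Swap to AUD now, deposit: 9,300,000·0.09487·1.003100 = AUD 885,026.10.
The quoted forward overvalues ZAR, so borrow AUD, buy ZAR at spot, deposit the ZAR at 6.84%, and sell the proceeds forward at 0.09085.
Arbitrage profit = |902,696.50 − 885,026.10| = AUD 17,670.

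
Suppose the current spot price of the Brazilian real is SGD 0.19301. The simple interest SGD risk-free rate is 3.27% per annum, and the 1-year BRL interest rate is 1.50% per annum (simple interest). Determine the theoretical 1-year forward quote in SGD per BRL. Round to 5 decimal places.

0.19638

T = 1 year.
SGD accumulates by 1 + 0.0327×1 = 1.032700.
Growth of 1 BRL over T: 1 + 0.0150×1 = 1.015000.
Forward (SGD per BRL) = 0.19301 × 1.032700 / 1.015000 = 0.1963758.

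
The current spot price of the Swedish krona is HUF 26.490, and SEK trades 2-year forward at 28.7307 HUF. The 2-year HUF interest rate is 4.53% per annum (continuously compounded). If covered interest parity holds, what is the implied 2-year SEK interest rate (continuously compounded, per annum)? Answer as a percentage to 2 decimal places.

T = 2 years.
F/S = 28.7307/26.49 = 1.0845866 = (growth of HUF) / (growth of SEK).
HUF growth factor: e^(0.0453×2) = 1.094831.
That pins the SEK growth at 1.0094454.
Take logs: ln 1.0094454 / 2 = 0.004701, so 0.47%.

0.47%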